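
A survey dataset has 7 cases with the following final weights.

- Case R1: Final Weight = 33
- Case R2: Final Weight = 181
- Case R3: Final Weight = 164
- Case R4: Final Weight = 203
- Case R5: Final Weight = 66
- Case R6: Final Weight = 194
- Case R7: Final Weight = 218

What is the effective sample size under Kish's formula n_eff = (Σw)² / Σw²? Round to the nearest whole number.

Σ wᵢ = 33 + 181 + 164 + 203 + 66 + 194 + 218 = 1059
Σ wᵢ² = 1089 + 32761 + 26896 + 41209 + 4356 + 37636 + 47524 = 191471
n_eff = 1059² / 191471 = 1121481 / 191471 = 5.8571846

6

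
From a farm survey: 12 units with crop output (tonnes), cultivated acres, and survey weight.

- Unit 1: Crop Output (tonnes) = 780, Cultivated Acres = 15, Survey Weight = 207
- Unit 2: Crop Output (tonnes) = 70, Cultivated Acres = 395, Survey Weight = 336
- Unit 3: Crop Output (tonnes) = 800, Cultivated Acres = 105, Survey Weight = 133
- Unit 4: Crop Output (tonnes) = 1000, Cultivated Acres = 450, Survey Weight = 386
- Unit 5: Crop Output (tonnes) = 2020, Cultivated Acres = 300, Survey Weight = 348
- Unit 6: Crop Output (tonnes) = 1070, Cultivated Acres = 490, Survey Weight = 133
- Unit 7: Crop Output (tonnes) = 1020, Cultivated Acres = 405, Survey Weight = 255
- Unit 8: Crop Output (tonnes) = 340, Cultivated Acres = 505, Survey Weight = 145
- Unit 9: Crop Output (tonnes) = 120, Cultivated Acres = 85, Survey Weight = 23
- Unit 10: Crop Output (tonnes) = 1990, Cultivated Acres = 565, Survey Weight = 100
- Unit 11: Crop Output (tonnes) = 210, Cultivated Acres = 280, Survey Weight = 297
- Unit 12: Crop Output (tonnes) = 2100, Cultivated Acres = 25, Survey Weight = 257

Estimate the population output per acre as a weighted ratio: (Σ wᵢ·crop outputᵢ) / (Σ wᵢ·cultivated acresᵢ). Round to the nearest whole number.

Σ wᵢ·y = 780×207 + 70×336 + 800×133 + 1000×386 + 2020×348 + 1070×133 + 1020×255 + 340×145 + 120×23 + 1990×100 + 210×297 + 2100×257
  = 161460 + 23520 + 106400 + 386000 + 702960 + 142310 + 260100 + 49300 + 2760 + 199000 + 62370 + 539700 = 2635880
Σ wᵢ·x = 15×207 + 395×336 + 105×133 + 450×386 + 300×348 + 490×133 + 405×255 + 505×145 + 85×23 + 565×100 + 280×297 + 25×257
  = 3105 + 132720 + 13965 + 173700 + 104400 + 65170 + 103275 + 73225 + 1955 + 56500 + 83160 + 6425 = 817600
Ratio = 2635880 / 817600 = 3.2239237

3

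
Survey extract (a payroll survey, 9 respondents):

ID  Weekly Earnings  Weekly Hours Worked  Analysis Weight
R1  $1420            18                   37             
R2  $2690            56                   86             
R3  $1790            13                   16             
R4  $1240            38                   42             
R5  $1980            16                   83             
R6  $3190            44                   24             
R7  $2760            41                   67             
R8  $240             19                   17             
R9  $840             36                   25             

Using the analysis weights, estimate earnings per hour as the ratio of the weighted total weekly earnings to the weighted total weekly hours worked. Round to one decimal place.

Σ wᵢ·y = 1420×37 + 2690×86 + 1790×16 + 1240×42 + 1980×83 + 3190×24 + 2760×67 + 240×17 + 840×25
  = 52540 + 231340 + 28640 + 52080 + 164340 + 76560 + 184920 + 4080 + 21000 = 815500
Σ wᵢ·x = 18×37 + 56×86 + 13×16 + 38×42 + 16×83 + 44×24 + 41×67 + 19×17 + 36×25
  = 666 + 4816 + 208 + 1596 + 1328 + 1056 + 2747 + 323 + 900 = 13640
Ratio = 815500 / 13640 = 59.78739

59.8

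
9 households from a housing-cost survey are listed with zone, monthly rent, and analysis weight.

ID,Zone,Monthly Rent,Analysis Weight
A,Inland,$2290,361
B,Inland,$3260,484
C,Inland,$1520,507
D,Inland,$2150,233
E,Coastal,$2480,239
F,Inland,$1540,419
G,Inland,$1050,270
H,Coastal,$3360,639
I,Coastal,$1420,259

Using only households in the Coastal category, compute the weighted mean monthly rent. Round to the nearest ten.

2730

Coastal rows: E, H, I
Weighted sum = 2480×239 + 3360×639 + 1420×259
  = 3107540
Sum of weights = 239 + 639 + 259 = 1137
Weighted mean = 3107540 / 1137 = 2733.1047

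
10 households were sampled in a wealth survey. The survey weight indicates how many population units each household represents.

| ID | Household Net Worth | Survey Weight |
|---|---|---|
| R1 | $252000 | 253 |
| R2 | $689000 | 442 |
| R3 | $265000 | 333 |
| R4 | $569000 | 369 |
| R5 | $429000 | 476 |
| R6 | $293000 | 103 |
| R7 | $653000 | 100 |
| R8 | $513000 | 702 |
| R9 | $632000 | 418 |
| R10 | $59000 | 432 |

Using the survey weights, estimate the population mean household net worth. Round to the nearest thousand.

Weighted sum = 1615973000
Sum of weights = 253 + 442 + 333 + 369 + 476 + 103 + 100 + 702 + 418 + 432 = 3628
Weighted mean = 1615973000 / 3628 = 445417.03

445000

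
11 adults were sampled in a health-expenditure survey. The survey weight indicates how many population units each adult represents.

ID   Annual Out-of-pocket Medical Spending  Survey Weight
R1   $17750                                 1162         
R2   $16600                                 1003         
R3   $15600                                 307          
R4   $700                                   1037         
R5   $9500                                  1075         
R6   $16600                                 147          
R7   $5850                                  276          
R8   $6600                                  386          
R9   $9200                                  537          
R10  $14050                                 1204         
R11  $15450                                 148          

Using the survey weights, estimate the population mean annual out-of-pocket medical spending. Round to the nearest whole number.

Weighted sum = 17750×1162 + 16600×1003 + 15600×307 + 700×1037 + 9500×1075 + 16600×147 + 5850×276 + 6600×386 + 9200×537 + 14050×1204 + 15450×148
  = 83748500
Sum of weights = 1162 + 1003 + 307 + 1037 + 1075 + 147 + 276 + 386 + 537 + 1204 + 148 = 7282
Weighted mean = 83748500 / 7282 = 11500.755

11501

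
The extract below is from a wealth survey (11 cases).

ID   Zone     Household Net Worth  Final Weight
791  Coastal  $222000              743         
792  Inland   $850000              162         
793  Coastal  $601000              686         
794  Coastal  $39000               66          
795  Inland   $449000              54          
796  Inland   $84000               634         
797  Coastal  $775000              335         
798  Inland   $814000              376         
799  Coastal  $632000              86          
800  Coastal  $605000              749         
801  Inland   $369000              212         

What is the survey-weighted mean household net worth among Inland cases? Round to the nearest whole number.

Inland rows: 792, 795, 796, 798, 801
Weighted sum = 850000×162 + 449000×54 + 84000×634 + 814000×376 + 369000×212
  = 137700000 + 24246000 + 53256000 + 306064000 + 78228000 = 599494000
Sum of weights = 162 + 54 + 634 + 376 + 212 = 1438
Weighted mean = 599494000 / 1438 = 416894.3

416894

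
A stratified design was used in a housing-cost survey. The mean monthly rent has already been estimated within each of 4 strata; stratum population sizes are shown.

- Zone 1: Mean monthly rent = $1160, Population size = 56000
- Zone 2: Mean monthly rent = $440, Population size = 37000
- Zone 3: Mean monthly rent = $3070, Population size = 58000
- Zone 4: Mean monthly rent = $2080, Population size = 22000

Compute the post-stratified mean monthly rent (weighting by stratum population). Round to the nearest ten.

Σ Nₕ·x̄ₕ = 1160×56000 + 440×37000 + 3070×58000 + 2080×22000
  = 305060000
Σ Nₕ = 56000 + 37000 + 58000 + 22000 = 173000
Overall mean = 305060000 / 173000 = 1763.3526

1760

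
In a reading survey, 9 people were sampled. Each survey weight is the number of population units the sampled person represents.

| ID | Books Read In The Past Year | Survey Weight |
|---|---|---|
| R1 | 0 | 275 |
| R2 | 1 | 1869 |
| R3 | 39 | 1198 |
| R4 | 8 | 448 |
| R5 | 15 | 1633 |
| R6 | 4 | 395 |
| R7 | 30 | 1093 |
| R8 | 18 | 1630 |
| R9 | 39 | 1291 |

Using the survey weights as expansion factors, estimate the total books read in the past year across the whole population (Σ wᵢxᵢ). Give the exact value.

Weighted total = 0×275 + 1×1869 + 39×1198 + 8×448 + 15×1633 + 4×395 + 30×1093 + 18×1630 + 39×1291
  = 0 + 1869 + 46722 + 3584 + 24495 + 1580 + 32790 + 29340 + 50349 = 190729

190729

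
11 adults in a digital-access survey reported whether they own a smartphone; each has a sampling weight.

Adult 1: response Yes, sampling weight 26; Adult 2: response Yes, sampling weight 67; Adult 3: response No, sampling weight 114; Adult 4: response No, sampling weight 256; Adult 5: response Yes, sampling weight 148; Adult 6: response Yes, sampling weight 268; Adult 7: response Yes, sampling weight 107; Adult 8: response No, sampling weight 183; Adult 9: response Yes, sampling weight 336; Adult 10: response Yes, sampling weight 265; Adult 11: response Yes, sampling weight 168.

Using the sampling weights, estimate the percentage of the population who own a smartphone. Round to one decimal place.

Sum of weights for 'Yes' = 26 + 67 + 148 + 268 + 107 + 336 + 265 + 168 = 1385
Total weight = 26 + 67 + 114 + 256 + 148 + 268 + 107 + 183 + 336 + 265 + 168 = 1938
Weighted proportion = 1385 / 1938 = 0.71465428 → 71.465428%

71.5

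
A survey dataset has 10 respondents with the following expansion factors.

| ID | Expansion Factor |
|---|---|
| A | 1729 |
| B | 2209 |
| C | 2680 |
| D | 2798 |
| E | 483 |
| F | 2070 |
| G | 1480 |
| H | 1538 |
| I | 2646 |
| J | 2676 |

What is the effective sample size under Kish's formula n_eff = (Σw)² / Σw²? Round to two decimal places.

Σ wᵢ = 1729 + 2209 + 2680 + 2798 + 483 + 2070 + 1480 + 1538 + 2646 + 2676 = 20309
Σ wᵢ² = 2989441 + 4879681 + 7182400 + 7828804 + 233289 + 4284900 + 2190400 + 2365444 + 7001316 + 7160976 = 46116651
n_eff = 20309² / 46116651 = 412455481 / 46116651 = 8.9437431

8.94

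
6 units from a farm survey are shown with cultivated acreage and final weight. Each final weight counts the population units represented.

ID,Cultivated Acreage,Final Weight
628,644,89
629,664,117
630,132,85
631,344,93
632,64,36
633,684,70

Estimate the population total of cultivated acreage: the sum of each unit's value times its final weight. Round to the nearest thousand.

Weighted total = 644×89 + 664×117 + 132×85 + 344×93 + 64×36 + 684×70
  = 228400

228000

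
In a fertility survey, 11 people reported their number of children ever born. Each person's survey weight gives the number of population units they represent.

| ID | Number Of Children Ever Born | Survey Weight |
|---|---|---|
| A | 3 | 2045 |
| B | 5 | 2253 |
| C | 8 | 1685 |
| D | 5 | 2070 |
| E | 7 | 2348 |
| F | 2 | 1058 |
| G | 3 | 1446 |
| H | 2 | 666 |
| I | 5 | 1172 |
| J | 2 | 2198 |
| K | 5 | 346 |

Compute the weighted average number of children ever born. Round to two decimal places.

Weighted sum = 3×2045 + 5×2253 + 8×1685 + 5×2070 + 7×2348 + 2×1058 + 3×1446 + 2×666 + 5×1172 + 2×2198 + 5×346
  = 6135 + 11265 + 13480 + 10350 + 16436 + 2116 + 4338 + 1332 + 5860 + 4396 + 1730 = 77438
Sum of weights = 2045 + 2253 + 1685 + 2070 + 2348 + 1058 + 1446 + 666 + 1172 + 2198 + 346 = 17287
Weighted mean = 77438 / 17287 = 4.4795511

4.48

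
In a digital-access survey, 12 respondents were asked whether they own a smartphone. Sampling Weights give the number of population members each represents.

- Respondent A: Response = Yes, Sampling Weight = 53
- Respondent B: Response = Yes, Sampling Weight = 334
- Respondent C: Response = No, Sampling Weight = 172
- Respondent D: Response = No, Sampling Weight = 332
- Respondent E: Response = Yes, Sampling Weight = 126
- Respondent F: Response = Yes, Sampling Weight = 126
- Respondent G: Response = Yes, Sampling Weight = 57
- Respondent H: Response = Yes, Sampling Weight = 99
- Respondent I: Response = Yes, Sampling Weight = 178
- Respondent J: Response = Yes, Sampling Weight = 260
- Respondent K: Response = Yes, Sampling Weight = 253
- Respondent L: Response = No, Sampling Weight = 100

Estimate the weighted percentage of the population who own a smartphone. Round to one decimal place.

71.1

Sum of weights for 'Yes' = 53 + 334 + 126 + 126 + 57 + 99 + 178 + 260 + 253 = 1486
Total weight = 53 + 334 + 172 + 332 + 126 + 126 + 57 + 99 + 178 + 260 + 253 + 100 = 2090
Weighted proportion = 1486 / 2090 = 0.71100478 → 71.100478%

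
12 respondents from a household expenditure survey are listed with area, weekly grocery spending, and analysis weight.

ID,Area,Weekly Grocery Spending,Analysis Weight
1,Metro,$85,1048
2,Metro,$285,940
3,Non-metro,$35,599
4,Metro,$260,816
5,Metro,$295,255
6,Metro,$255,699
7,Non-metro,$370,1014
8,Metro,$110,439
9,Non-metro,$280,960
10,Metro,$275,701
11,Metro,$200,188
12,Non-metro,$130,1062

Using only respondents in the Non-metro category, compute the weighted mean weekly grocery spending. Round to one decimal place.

220.9

Non-metro rows: 3, 7, 9, 12
Weighted sum = 35×599 + 370×1014 + 280×960 + 130×1062
  = 20965 + 375180 + 268800 + 138060 = 803005
Sum of weights = 599 + 1014 + 960 + 1062 = 3635
Weighted mean = 803005 / 3635 = 220.90922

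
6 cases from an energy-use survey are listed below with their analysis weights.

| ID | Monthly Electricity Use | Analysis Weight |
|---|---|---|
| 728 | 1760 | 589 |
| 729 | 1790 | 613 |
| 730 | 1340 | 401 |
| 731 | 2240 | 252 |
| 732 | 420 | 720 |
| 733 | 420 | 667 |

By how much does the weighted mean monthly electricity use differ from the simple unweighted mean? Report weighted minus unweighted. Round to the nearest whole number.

-151

Unweighted sum = 1760 + 1790 + 1340 + 2240 + 420 + 420 = 7970
Unweighted mean = 7970 / 6 = 1328.3333
Weighted sum = 1760×589 + 1790×613 + 1340×401 + 2240×252 + 420×720 + 420×667
  = 3818270
Sum of weights = 589 + 613 + 401 + 252 + 720 + 667 = 3242
Weighted mean = 3818270 / 3242 = 1177.7514
Difference (weighted minus unweighted) = -150.58195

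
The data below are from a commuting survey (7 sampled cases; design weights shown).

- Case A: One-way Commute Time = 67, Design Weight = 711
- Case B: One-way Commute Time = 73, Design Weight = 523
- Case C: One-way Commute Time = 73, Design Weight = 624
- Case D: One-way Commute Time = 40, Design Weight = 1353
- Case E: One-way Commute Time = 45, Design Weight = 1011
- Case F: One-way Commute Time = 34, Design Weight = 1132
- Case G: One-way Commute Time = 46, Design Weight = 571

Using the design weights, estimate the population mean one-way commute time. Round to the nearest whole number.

50

Weighted sum = 67×711 + 73×523 + 73×624 + 40×1353 + 45×1011 + 34×1132 + 46×571
  = 47637 + 38179 + 45552 + 54120 + 45495 + 38488 + 26266 = 295737
Sum of weights = 711 + 523 + 624 + 1353 + 1011 + 1132 + 571 = 5925
Weighted mean = 295737 / 5925 = 49.913418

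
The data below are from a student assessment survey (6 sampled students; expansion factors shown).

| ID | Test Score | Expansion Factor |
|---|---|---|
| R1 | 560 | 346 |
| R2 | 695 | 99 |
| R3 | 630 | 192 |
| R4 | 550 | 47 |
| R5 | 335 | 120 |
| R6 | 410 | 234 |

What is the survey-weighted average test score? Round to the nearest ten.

530

Weighted sum = 560×346 + 695×99 + 630×192 + 550×47 + 335×120 + 410×234
  = 545515
Sum of weights = 346 + 99 + 192 + 47 + 120 + 234 = 1038
Weighted mean = 545515 / 1038 = 525.54432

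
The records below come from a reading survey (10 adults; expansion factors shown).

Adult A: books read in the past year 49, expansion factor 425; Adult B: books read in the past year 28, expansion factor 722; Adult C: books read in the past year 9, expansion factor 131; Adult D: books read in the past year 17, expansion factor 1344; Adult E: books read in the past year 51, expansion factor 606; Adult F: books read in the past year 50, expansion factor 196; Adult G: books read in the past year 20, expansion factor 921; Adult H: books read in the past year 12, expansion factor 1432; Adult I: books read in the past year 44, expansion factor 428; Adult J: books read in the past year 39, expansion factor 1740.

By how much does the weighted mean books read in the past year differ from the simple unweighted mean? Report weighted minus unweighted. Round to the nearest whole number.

Unweighted sum = 49 + 28 + 9 + 17 + 51 + 50 + 20 + 12 + 44 + 39 = 319
Unweighted mean = 319 / 10 = 31.9
Weighted sum = 49×425 + 28×722 + 9×131 + 17×1344 + 51×606 + 50×196 + 20×921 + 12×1432 + 44×428 + 39×1740
  = 20825 + 20216 + 1179 + 22848 + 30906 + 9800 + 18420 + 17184 + 18832 + 67860 = 228070
Sum of weights = 425 + 722 + 131 + 1344 + 606 + 196 + 921 + 1432 + 428 + 1740 = 7945
Weighted mean = 228070 / 7945 = 28.706104
Difference (weighted minus unweighted) = -3.1938955

-3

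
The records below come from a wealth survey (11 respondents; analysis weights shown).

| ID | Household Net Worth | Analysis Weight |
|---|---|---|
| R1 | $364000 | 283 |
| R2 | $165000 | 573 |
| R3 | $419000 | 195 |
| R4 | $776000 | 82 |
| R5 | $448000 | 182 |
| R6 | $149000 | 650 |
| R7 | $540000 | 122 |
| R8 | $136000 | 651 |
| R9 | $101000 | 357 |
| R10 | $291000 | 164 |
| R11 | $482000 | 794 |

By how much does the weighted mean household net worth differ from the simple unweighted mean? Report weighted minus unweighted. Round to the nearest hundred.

Unweighted sum = 364000 + 165000 + 419000 + 776000 + 448000 + 149000 + 540000 + 136000 + 101000 + 291000 + 482000 = 3871000
Unweighted mean = 3871000 / 11 = 351909.09
Weighted sum = 364000×283 + 165000×573 + 419000×195 + 776000×82 + 448000×182 + 149000×650 + 540000×122 + 136000×651 + 101000×357 + 291000×164 + 482000×794
  = 103012000 + 94545000 + 81705000 + 63632000 + 81536000 + 96850000 + 65880000 + 88536000 + 36057000 + 47724000 + 382708000 = 1142185000
Sum of weights = 283 + 573 + 195 + 82 + 182 + 650 + 122 + 651 + 357 + 164 + 794 = 4053
Weighted mean = 1142185000 / 4053 = 281812.24
Difference (weighted minus unweighted) = -70096.853

-70100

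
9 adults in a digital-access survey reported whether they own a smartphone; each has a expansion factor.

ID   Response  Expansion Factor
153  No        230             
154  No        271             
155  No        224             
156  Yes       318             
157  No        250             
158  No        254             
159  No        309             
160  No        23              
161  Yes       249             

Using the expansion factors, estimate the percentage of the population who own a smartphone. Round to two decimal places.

26.64

Sum of weights for 'Yes' = 318 + 249 = 567
Total weight = 230 + 271 + 224 + 318 + 250 + 254 + 309 + 23 + 249 = 2128
Weighted proportion = 567 / 2128 = 0.26644737 → 26.644737%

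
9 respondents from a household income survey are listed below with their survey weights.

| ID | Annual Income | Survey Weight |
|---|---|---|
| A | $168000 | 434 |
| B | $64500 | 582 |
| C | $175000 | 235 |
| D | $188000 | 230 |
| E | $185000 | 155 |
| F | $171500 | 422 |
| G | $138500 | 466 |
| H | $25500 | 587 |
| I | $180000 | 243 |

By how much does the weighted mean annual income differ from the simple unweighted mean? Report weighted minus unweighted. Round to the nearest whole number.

-19041

Unweighted sum = 168000 + 64500 + 175000 + 188000 + 185000 + 171500 + 138500 + 25500 + 180000 = 1296000
Unweighted mean = 1296000 / 9 = 144000
Weighted sum = 168000×434 + 64500×582 + 175000×235 + 188000×230 + 185000×155 + 171500×422 + 138500×466 + 25500×587 + 180000×243
  = 72912000 + 37539000 + 41125000 + 43240000 + 28675000 + 72373000 + 64541000 + 14968500 + 43740000 = 419113500
Sum of weights = 3354
Weighted mean = 419113500 / 3354 = 124959.3
Difference (weighted minus unweighted) = -19040.698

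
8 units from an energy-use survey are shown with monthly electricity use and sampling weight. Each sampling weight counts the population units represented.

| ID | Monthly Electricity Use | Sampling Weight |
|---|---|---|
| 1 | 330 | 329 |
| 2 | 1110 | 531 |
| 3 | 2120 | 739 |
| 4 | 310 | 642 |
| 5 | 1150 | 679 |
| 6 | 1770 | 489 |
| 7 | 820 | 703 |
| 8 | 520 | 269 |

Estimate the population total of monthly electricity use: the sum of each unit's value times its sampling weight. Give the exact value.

Weighted total = 330×329 + 1110×531 + 2120×739 + 310×642 + 1150×679 + 1770×489 + 820×703 + 520×269
  = 4826400

4826400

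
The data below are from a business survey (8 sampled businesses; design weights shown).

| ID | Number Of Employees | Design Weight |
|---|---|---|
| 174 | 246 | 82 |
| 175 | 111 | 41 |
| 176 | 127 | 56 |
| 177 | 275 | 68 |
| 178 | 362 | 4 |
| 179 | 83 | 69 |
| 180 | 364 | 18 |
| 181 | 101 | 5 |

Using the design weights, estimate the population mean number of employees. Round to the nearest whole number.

Weighted sum = 64767
Sum of weights = 82 + 41 + 56 + 68 + 4 + 69 + 18 + 5 = 343
Weighted mean = 64767 / 343 = 188.82507

189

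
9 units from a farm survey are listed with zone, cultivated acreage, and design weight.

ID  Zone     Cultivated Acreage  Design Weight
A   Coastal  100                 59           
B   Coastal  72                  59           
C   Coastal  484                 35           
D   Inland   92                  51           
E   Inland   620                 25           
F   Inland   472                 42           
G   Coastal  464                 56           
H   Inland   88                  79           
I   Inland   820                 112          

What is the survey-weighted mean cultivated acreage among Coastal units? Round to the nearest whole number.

254

Coastal rows: A, B, C, G
Weighted sum = 100×59 + 72×59 + 484×35 + 464×56
  = 5900 + 4248 + 16940 + 25984 = 53072
Sum of weights = 59 + 59 + 35 + 56 = 209
Weighted mean = 53072 / 209 = 253.93301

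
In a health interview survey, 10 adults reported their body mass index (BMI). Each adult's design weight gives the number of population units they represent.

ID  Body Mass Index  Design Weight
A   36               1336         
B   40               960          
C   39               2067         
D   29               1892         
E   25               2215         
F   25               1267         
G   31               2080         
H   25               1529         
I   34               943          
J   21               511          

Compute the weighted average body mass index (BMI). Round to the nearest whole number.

31

Weighted sum = 36×1336 + 40×960 + 39×2067 + 29×1892 + 25×2215 + 25×1267 + 31×2080 + 25×1529 + 34×943 + 21×511
  = 454525
Sum of weights = 1336 + 960 + 2067 + 1892 + 2215 + 1267 + 2080 + 1529 + 943 + 511 = 14800
Weighted mean = 454525 / 14800 = 30.711149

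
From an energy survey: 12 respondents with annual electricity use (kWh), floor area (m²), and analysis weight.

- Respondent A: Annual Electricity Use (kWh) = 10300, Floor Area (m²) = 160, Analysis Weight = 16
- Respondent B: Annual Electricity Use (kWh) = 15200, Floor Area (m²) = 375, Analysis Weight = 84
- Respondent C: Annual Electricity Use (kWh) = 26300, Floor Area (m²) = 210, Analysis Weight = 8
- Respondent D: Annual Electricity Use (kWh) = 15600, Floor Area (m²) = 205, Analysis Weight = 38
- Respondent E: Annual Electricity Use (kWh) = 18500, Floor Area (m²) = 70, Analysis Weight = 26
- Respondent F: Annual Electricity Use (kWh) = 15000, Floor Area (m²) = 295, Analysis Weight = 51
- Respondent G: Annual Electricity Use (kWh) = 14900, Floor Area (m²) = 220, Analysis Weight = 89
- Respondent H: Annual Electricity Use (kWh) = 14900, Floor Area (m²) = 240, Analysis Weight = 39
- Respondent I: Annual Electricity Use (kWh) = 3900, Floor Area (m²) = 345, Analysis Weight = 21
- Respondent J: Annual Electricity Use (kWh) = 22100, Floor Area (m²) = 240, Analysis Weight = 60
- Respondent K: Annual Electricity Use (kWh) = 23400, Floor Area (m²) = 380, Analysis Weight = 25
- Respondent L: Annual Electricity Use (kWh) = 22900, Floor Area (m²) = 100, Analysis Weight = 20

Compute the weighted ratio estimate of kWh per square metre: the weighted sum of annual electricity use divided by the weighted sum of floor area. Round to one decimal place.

64.1

Σ wᵢ·y = 7848900
Σ wᵢ·x = 160×16 + 375×84 + 210×8 + 205×38 + 70×26 + 295×51 + 220×89 + 240×39 + 345×21 + 240×60 + 380×25 + 100×20
  = 2560 + 31500 + 1680 + 7790 + 1820 + 15045 + 19580 + 9360 + 7245 + 14400 + 9500 + 2000 = 122480
Ratio = 7848900 / 122480 = 64.083116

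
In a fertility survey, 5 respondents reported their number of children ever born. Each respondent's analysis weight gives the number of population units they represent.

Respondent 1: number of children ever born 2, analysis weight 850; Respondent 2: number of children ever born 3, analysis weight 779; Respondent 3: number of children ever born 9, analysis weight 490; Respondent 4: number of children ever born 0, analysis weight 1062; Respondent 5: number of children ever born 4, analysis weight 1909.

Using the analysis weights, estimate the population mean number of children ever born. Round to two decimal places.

3.16

Weighted sum = 16083
Sum of weights = 850 + 779 + 490 + 1062 + 1909 = 5090
Weighted mean = 16083 / 5090 = 3.159725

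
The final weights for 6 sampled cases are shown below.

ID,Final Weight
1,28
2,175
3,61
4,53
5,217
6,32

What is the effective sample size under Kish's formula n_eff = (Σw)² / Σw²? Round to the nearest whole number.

Σ wᵢ = 28 + 175 + 61 + 53 + 217 + 32 = 566
Σ wᵢ² = 784 + 30625 + 3721 + 2809 + 47089 + 1024 = 86052
n_eff = 566² / 86052 = 320356 / 86052 = 3.7228188

4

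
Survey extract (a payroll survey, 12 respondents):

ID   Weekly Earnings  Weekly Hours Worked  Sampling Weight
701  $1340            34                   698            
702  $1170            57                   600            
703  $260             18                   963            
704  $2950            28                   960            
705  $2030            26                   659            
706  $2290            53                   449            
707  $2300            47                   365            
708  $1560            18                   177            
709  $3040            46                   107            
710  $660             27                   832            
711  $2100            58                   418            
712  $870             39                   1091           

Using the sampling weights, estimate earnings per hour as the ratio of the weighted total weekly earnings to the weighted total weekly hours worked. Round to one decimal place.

42.3

Σ wᵢ·y = 1340×698 + 1170×600 + 260×963 + 2950×960 + 2030×659 + 2290×449 + 2300×365 + 1560×177 + 3040×107 + 660×832 + 2100×418 + 870×1091
  = 935320 + 702000 + 250380 + 2832000 + 1337770 + 1028210 + 839500 + 276120 + 325280 + 549120 + 877800 + 949170 = 10902670
Σ wᵢ·x = 34×698 + 57×600 + 18×963 + 28×960 + 26×659 + 53×449 + 47×365 + 18×177 + 46×107 + 27×832 + 58×418 + 39×1091
  = 23732 + 34200 + 17334 + 26880 + 17134 + 23797 + 17155 + 3186 + 4922 + 22464 + 24244 + 42549 = 257597
Ratio = 10902670 / 257597 = 42.324522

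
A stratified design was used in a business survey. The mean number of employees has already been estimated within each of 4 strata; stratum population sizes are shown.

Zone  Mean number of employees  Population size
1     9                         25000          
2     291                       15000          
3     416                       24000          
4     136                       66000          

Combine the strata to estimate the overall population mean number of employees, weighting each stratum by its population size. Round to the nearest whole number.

Σ Nₕ·x̄ₕ = 9×25000 + 291×15000 + 416×24000 + 136×66000
  = 225000 + 4365000 + 9984000 + 8976000 = 23550000
Σ Nₕ = 25000 + 15000 + 24000 + 66000 = 130000
Overall mean = 23550000 / 130000 = 181.15385

181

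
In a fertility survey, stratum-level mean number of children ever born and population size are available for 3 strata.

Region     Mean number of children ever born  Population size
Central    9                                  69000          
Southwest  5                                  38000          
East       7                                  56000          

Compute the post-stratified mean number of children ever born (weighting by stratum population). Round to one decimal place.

Σ Nₕ·x̄ₕ = 9×69000 + 5×38000 + 7×56000
  = 621000 + 190000 + 392000 = 1203000
Σ Nₕ = 69000 + 38000 + 56000 = 163000
Overall mean = 1203000 / 163000 = 7.3803681

7.4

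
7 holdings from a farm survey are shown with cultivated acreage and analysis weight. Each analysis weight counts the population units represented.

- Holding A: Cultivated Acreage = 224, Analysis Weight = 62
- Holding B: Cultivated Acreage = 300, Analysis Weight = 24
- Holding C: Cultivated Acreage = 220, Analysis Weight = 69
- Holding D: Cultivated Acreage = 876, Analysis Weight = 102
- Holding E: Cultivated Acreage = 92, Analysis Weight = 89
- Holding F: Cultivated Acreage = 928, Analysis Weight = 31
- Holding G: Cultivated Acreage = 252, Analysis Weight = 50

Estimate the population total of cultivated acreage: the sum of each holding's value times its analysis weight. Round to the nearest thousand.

175000

Weighted total = 224×62 + 300×24 + 220×69 + 876×102 + 92×89 + 928×31 + 252×50
  = 13888 + 7200 + 15180 + 89352 + 8188 + 28768 + 12600 = 175176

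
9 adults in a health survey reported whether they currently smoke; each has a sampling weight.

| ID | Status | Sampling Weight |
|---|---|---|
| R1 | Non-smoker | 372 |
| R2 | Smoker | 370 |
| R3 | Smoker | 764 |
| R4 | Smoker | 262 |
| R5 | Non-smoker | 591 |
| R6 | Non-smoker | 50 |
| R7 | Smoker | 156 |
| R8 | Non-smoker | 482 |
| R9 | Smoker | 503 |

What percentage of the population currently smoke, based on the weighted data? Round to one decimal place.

Sum of weights for 'Smoker' = 370 + 764 + 262 + 156 + 503 = 2055
Total weight = 3550
Weighted proportion = 2055 / 3550 = 0.57887324 → 57.887324%

57.9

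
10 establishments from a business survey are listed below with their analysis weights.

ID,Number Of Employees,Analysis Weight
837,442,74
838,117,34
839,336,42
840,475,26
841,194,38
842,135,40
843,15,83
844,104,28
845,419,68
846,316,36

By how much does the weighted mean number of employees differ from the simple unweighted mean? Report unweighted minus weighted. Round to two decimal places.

-0.45

Unweighted sum = 442 + 117 + 336 + 475 + 194 + 135 + 15 + 104 + 419 + 316 = 2553
Unweighted mean = 2553 / 10 = 255.3
Weighted sum = 119945
Sum of weights = 74 + 34 + 42 + 26 + 38 + 40 + 83 + 28 + 68 + 36 = 469
Weighted mean = 119945 / 469 = 255.74627
Difference (unweighted minus weighted) = -0.44626866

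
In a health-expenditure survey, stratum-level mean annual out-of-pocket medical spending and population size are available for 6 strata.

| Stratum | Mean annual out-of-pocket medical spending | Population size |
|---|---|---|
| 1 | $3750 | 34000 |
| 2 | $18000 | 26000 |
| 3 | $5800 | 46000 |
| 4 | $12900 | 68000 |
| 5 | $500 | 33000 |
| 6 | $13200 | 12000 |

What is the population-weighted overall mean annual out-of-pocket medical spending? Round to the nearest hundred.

8700

Σ Nₕ·x̄ₕ = 3750×34000 + 18000×26000 + 5800×46000 + 12900×68000 + 500×33000 + 13200×12000
  = 1914400000
Σ Nₕ = 34000 + 26000 + 46000 + 68000 + 33000 + 12000 = 219000
Overall mean = 1914400000 / 219000 = 8741.5525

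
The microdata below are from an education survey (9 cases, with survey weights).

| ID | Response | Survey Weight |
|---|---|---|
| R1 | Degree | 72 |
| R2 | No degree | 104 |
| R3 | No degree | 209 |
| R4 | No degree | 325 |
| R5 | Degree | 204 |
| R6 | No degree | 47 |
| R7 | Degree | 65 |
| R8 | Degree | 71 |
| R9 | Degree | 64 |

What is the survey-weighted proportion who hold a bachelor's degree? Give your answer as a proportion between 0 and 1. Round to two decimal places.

0.41

Sum of weights for 'Degree' = 72 + 204 + 65 + 71 + 64 = 476
Total weight = 72 + 104 + 209 + 325 + 204 + 47 + 65 + 71 + 64 = 1161
Weighted proportion = 476 / 1161 = 0.40999139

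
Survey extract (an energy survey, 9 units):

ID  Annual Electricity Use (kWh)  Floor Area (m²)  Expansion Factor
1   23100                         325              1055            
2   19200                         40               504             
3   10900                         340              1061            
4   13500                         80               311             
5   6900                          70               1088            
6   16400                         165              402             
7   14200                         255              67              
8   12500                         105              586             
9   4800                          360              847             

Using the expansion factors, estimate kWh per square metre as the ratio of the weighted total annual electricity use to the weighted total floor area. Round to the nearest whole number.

60

Σ wᵢ·y = 76252700
Σ wᵢ·x = 325×1055 + 40×504 + 340×1061 + 80×311 + 70×1088 + 165×402 + 255×67 + 105×586 + 360×847
  = 342875 + 20160 + 360740 + 24880 + 76160 + 66330 + 17085 + 61530 + 304920 = 1274680
Ratio = 76252700 / 1274680 = 59.821053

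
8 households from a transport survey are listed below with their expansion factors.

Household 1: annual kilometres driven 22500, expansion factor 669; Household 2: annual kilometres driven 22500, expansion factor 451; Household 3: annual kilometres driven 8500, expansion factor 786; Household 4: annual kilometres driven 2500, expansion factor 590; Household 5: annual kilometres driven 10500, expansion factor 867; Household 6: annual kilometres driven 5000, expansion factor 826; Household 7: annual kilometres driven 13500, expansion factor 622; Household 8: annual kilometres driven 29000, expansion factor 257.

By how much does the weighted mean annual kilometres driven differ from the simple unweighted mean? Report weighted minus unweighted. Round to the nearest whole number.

-1930

Unweighted sum = 22500 + 22500 + 8500 + 2500 + 10500 + 5000 + 13500 + 29000 = 114000
Unweighted mean = 114000 / 8 = 14250
Weighted sum = 62439500
Sum of weights = 669 + 451 + 786 + 590 + 867 + 826 + 622 + 257 = 5068
Weighted mean = 62439500 / 5068 = 12320.343
Difference (weighted minus unweighted) = -1929.6567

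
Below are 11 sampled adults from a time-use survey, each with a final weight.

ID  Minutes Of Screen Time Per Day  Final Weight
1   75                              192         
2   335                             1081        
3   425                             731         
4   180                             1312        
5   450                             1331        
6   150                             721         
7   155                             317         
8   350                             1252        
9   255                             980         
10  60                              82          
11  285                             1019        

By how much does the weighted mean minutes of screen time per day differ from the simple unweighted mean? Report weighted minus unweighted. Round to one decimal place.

Unweighted sum = 2720
Unweighted mean = 2720 / 11 = 247.27273
Weighted sum = 2663040
Sum of weights = 192 + 1081 + 731 + 1312 + 1331 + 721 + 317 + 1252 + 980 + 82 + 1019 = 9018
Weighted mean = 2663040 / 9018 = 295.30273
Difference (weighted minus unweighted) = 48.030001

48.0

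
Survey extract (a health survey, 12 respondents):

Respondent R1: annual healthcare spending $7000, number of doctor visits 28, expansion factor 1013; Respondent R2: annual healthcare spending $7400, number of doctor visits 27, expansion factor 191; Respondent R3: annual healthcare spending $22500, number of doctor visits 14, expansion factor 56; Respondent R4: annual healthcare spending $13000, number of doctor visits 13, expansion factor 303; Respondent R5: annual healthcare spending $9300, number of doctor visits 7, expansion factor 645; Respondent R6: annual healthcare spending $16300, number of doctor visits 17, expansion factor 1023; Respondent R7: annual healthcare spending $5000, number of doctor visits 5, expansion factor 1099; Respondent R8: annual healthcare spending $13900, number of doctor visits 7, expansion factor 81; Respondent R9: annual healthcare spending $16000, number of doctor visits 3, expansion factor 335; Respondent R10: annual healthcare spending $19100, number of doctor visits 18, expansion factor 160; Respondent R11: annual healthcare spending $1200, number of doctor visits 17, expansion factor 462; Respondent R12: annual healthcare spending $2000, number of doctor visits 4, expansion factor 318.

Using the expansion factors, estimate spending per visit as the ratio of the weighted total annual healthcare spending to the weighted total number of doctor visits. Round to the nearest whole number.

664

Σ wᵢ·y = 52604100
Σ wᵢ·x = 28×1013 + 27×191 + 14×56 + 13×303 + 7×645 + 17×1023 + 5×1099 + 7×81 + 3×335 + 18×160 + 17×462 + 4×318
  = 28364 + 5157 + 784 + 3939 + 4515 + 17391 + 5495 + 567 + 1005 + 2880 + 7854 + 1272 = 79223
Ratio = 52604100 / 79223 = 664.00035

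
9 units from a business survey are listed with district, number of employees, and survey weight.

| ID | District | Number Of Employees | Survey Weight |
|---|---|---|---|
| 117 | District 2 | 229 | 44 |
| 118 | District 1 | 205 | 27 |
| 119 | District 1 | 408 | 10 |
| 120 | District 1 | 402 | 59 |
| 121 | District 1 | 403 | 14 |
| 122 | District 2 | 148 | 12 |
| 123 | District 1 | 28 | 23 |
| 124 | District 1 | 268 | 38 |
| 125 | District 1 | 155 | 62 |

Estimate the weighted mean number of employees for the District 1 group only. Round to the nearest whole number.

District 1 rows: 118, 119, 120, 121, 123, 124, 125
Weighted sum = 205×27 + 408×10 + 402×59 + 403×14 + 28×23 + 268×38 + 155×62
  = 5535 + 4080 + 23718 + 5642 + 644 + 10184 + 9610 = 59413
Sum of weights = 27 + 10 + 59 + 14 + 23 + 38 + 62 = 233
Weighted mean = 59413 / 233 = 254.99142

255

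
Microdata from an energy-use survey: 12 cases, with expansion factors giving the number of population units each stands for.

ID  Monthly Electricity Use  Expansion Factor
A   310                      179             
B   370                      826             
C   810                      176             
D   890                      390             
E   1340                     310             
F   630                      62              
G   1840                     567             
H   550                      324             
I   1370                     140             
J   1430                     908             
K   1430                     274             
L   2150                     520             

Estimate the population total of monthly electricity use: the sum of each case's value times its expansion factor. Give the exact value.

5526770

Weighted total = 310×179 + 370×826 + 810×176 + 890×390 + 1340×310 + 630×62 + 1840×567 + 550×324 + 1370×140 + 1430×908 + 1430×274 + 2150×520
  = 55490 + 305620 + 142560 + 347100 + 415400 + 39060 + 1043280 + 178200 + 191800 + 1298440 + 391820 + 1118000 = 5526770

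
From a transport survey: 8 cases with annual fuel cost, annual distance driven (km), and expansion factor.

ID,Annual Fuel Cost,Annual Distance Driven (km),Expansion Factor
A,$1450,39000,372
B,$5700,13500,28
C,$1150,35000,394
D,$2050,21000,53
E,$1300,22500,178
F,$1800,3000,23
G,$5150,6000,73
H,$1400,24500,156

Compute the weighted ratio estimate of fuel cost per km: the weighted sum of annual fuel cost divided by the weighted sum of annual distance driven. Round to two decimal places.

Σ wᵢ·y = 1450×372 + 5700×28 + 1150×394 + 2050×53 + 1300×178 + 1800×23 + 5150×73 + 1400×156
  = 539400 + 159600 + 453100 + 108650 + 231400 + 41400 + 375950 + 218400 = 2127900
Σ wᵢ·x = 39000×372 + 13500×28 + 35000×394 + 21000×53 + 22500×178 + 3000×23 + 6000×73 + 24500×156
  = 14508000 + 378000 + 13790000 + 1113000 + 4005000 + 69000 + 438000 + 3822000 = 38123000
Ratio = 2127900 / 38123000 = 0.055816699

0.06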